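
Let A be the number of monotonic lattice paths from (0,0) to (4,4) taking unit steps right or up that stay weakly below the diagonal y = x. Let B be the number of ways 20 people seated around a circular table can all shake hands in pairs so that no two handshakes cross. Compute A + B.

16810

Monotone paths in an n×n grid that stay weakly below the diagonal are counted by C_n; here n = 4. So A = C_4 = 14.
Non-crossing handshake pairings of 2n people are counted by C_n; 20 people gives n = 10. So B = C_10 = 16796.
A + B = 14 + 16796 = 16810.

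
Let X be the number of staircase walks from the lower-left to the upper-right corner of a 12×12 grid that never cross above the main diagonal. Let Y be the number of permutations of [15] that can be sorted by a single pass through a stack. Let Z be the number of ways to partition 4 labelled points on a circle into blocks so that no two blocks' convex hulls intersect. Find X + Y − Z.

9902843

Monotone paths in an n×n grid that stay weakly below the diagonal are counted by C_n; here n = 12. So X = C_12 = 208012.
Stack-sortable permutations are exactly the 231-avoiding ones, counted by C_n; here n = 15. So Y = C_15 = 9694845.
The non-crossing partitions of [4] form a lattice of size C_4. So Z = C_4 = 14.
X + Y − Z = 208012 + 9694845 − 14 = 9902843.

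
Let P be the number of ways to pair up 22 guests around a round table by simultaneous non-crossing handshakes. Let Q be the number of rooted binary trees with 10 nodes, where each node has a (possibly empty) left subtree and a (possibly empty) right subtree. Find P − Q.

41990

With 22 = 2·11 people, non-crossing handshake pairings are non-crossing perfect matchings on a circle, counted by C_11. So P = C_11 = 58786.
Binary trees (left/right distinguished) on n nodes are counted by C_n; here n = 10. So Q = C_10 = 16796.
P − Q = 58786 − 16796 = 41990.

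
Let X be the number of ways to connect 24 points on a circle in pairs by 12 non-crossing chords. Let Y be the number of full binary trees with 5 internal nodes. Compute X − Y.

Non-crossing perfect matchings of 2n points on a circle are counted by C_n; with 24 points, n = 12. So X = C_12 = 208012.
Full binary trees with n internal nodes are counted by C_n; here n = 5. So Y = C_5 = 42.
X − Y = 208012 − 42 = 207970.

207970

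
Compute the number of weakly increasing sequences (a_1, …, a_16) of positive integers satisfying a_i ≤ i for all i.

35357670

Such sub-staircase sequences of length n are counted by C_n; here n = 16.
C_16 = 35357670.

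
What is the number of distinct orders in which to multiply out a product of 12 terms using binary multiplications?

Bracketing 12 factors into binary products is counted by C_{12−1} = C_11.
C_11 = C(22,11)/12 = 705432/12 = 58786.

58786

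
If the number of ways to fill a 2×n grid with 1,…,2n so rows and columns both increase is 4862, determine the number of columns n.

9

Standard Young tableaux of shape 2×n are counted by C_n. Since C_9 = 4862, the index is 9.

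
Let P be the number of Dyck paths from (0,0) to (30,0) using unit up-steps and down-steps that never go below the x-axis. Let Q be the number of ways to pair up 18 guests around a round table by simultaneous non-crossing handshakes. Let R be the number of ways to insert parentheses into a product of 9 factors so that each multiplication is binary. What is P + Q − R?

9698277

A Dyck path with 15 up-steps and 15 down-steps has semilength 15, so there are C_15 of them. So P = C_15 = 9694845.
With 18 = 2·9 people, non-crossing handshake pairings are non-crossing perfect matchings on a circle, counted by C_9. So Q = C_9 = 4862.
Ways to associate a product of 9 factors correspond to binary trees on 9 leaves, so the count is C_8. So R = C_8 = 1430.
P + Q − R = 9694845 + 4862 − 1430 = 9698277.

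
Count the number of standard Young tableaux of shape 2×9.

Standard Young tableaux of shape 2×n are counted by C_n; here n = 9.
C_9 = 4862.

4862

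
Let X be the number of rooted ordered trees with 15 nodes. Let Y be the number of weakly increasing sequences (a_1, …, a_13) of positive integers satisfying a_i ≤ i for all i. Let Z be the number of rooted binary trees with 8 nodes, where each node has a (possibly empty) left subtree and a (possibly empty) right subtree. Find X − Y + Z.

1932970

Rooted ordered (plane) trees on m nodes have m−1 edges and are counted by C_{m−1}; m = 15 gives C_14. So X = C_14 = 2674440.
Weakly increasing sequences with a_i ≤ i biject with Dyck paths of semilength 13, so there are C_13. So Y = C_13 = 742900.
Rooted binary trees with 8 nodes (each child slot possibly empty) number C_8. So Z = C_8 = 1430.
X − Y + Z = 2674440 − 742900 + 1430 = 1932970.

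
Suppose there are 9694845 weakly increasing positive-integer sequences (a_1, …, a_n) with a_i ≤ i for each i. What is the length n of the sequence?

Such sub-staircase sequences of length n are counted by C_n, and C_15 = 9694845.

15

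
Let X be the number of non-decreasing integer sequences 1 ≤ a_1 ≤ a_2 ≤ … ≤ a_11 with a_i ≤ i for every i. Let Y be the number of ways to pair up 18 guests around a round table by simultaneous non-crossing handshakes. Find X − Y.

53924

Weakly increasing sequences with a_i ≤ i biject with Dyck paths of semilength 11, so there are C_11. So X = C_11 = 58786.
Non-crossing handshake pairings of 2n people are counted by C_n; 18 people gives n = 9. So Y = C_9 = 4862.
X − Y = 58786 − 4862 = 53924.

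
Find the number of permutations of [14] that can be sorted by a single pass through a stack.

By Knuth's characterisation, the stack-sortable permutations of length 14 are the 231-avoiders, numbering C_14.
C_14 = C_13 · 2(2·13+1)/(13+2) = 742900 · 54/15 = 2674440.

2674440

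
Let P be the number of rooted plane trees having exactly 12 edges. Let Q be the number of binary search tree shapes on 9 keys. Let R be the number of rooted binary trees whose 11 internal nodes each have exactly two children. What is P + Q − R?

Rooted ordered trees with n edges are counted by C_n; here n = 12. So P = C_12 = 208012.
Rooted binary trees with 9 nodes (each child slot possibly empty) number C_9. So Q = C_9 = 4862.
Full binary trees with n internal nodes are counted by C_n; here n = 11. So R = C_11 = 58786.
P + Q − R = 208012 + 4862 − 58786 = 154088.

154088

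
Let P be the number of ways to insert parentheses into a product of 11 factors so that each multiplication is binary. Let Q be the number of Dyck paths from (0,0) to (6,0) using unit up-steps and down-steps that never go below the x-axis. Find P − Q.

16791

Bracketing 11 factors into binary products is counted by C_{11−1} = C_10. So P = C_10 = 16796.
Paths of 3 up- and 3 down-steps that never dip below the axis are Dyck paths; their count is C_3. So Q = C_3 = 5.
P − Q = 16796 − 5 = 16791.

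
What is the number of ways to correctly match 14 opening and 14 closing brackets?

With 14 pairs the number of balanced bracket strings is the Catalan number C_14.
C_14 = 2674440.

2674440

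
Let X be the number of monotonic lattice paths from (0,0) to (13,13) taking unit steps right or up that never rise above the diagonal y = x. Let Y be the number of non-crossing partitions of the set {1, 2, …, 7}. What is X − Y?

742471

Sub-diagonal monotone paths from (0,0) to (13,13) biject with Dyck paths of semilength 13, giving C_13. So X = C_13 = 742900.
The non-crossing partitions of [7] form a lattice of size C_7. So Y = C_7 = 429.
X − Y = 742900 − 429 = 742471.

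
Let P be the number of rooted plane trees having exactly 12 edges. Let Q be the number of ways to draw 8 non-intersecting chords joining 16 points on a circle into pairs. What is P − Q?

Rooted ordered trees with n edges are counted by C_n; here n = 12. So P = C_12 = 208012.
Non-crossing perfect matchings of 2n points on a circle are counted by C_n; with 16 points, n = 8. So Q = C_8 = 1430.
P − Q = 208012 − 1430 = 206582.

206582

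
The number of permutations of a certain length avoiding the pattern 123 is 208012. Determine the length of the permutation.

Permutations of [n] avoiding a fixed length-3 pattern are counted by C_n; 208012 = C_12.

12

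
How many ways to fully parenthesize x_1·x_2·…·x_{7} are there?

132

Ways to associate a product of 7 factors correspond to binary trees on 7 leaves, so the count is C_6.
C_6 = 132.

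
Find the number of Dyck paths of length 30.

9694845

A Dyck path with 15 up-steps and 15 down-steps has semilength 15, so there are C_15 of them.
C_15 = C_14 · 2(2·14+1)/(14+2) = 2674440 · 58/16 = 9694845.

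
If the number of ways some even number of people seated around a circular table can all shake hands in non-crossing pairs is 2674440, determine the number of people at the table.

28

Non-crossing handshake pairings of 2n people are counted by C_n; 2674440 = C_14.
So n = 14, and there are 2n = 28 people.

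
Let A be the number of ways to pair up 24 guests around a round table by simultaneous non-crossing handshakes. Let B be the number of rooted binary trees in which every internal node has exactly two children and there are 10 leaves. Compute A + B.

212874

Non-crossing handshake pairings of 2n people are counted by C_n; 24 people gives n = 12. So A = C_12 = 208012.
Full binary trees with 10 leaves have 10−1 = 9 internal nodes, so there are C_9 of them. So B = C_9 = 4862.
A + B = 208012 + 4862 = 212874.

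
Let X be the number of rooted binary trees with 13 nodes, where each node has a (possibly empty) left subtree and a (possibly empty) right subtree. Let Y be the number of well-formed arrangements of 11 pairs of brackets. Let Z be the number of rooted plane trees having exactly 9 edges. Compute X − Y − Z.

679252

Rooted binary trees with 13 nodes (each child slot possibly empty) number C_13. So X = C_13 = 742900.
A balanced arrangement of 11 bracket pairs is a Dyck word of semilength 11, so the count is C_11. So Y = C_11 = 58786.
A rooted plane tree with 9 edges has 10 nodes, and the count is C_9. So Z = C_9 = 4862.
X − Y − Z = 742900 − 58786 − 4862 = 679252.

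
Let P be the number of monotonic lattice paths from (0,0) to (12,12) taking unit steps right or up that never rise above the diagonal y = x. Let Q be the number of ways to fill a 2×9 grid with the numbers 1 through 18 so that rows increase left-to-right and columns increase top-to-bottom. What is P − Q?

203150

Monotone paths in an n×n grid that stay weakly below the diagonal are counted by C_n; here n = 12. So P = C_12 = 208012.
By the hook-length formula (or a Dyck-path bijection), SYT of shape 2×9 number C_9. So Q = C_9 = 4862.
P − Q = 208012 − 4862 = 203150.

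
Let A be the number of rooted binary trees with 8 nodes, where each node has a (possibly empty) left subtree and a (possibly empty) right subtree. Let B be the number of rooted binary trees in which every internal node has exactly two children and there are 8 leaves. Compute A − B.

Rooted binary trees with 8 nodes (each child slot possibly empty) number C_8. So A = C_8 = 1430.
A full binary tree with L leaves has L−1 internal nodes and is counted by C_{L−1}; L = 8 gives C_7. So B = C_7 = 429.
A − B = 1430 − 429 = 1001.

1001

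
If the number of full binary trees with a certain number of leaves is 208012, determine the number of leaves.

Full binary trees with L leaves are counted by C_{L−1}. Since C_12 = 208012, the index is 12.
So the index is 12, and the number of leaves is 12 + 1 = 13.

13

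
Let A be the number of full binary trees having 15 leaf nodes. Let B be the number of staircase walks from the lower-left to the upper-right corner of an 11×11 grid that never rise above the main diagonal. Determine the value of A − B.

2615654

Full binary trees with 15 leaves have 15−1 = 14 internal nodes, so there are C_14 of them. So A = C_14 = 2674440.
Sub-diagonal monotone paths from (0,0) to (11,11) biject with Dyck paths of semilength 11, giving C_11. So B = C_11 = 58786.
A − B = 2674440 − 58786 = 2615654.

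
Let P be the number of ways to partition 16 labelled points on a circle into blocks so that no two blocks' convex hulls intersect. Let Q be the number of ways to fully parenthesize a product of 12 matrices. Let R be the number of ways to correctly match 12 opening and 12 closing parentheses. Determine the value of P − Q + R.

The non-crossing partitions of [16] form a lattice of size C_16. So P = C_16 = 35357670.
Ways to associate a product of 12 factors correspond to binary trees on 12 leaves, so the count is C_11. So Q = C_11 = 58786.
Balanced strings of n pairs of brackets are counted by C_n; here n = 12. So R = C_12 = 208012.
P − Q + R = 35357670 − 58786 + 208012 = 35506896.

35506896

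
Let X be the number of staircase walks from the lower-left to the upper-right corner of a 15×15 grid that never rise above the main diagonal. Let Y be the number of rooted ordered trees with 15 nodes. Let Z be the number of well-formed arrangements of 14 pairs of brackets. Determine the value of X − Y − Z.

4345965

Sub-diagonal monotone paths from (0,0) to (15,15) biject with Dyck paths of semilength 15, giving C_15. So X = C_15 = 9694845.
A rooted plane tree on 15 nodes has 14 edges, and such trees are counted by C_14. So Y = C_14 = 2674440.
Balanced strings of n pairs of brackets are counted by C_n; here n = 14. So Z = C_14 = 2674440.
X − Y − Z = 9694845 − 2674440 − 2674440 = 4345965.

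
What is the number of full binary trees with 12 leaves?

A full binary tree with L leaves has L−1 internal nodes and is counted by C_{L−1}; L = 12 gives C_11.
C_11 = 58786.

58786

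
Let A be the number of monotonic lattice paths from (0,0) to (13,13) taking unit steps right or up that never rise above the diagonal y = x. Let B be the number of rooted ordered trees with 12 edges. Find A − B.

Sub-diagonal monotone paths from (0,0) to (13,13) biject with Dyck paths of semilength 13, giving C_13. So A = C_13 = 742900.
Rooted ordered trees with n edges are counted by C_n; here n = 12. So B = C_12 = 208012.
A − B = 742900 − 208012 = 534888.

534888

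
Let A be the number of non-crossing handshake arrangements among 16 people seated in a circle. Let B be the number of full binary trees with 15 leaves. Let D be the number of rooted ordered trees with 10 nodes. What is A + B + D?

With 16 = 2·8 people, non-crossing handshake pairings are non-crossing perfect matchings on a circle, counted by C_8. So A = C_8 = 1430.
Full binary trees with 15 leaves have 15−1 = 14 internal nodes, so there are C_14 of them. So B = C_14 = 2674440.
Rooted ordered (plane) trees on m nodes have m−1 edges and are counted by C_{m−1}; m = 10 gives C_9. So D = C_9 = 4862.
A + B + D = 1430 + 2674440 + 4862 = 2680732.

2680732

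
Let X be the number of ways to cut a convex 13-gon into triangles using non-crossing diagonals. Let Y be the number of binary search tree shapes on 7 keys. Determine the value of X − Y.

Triangulations of a convex m-gon are counted by C_{m−2}; with m = 13 this is C_11. So X = C_11 = 58786.
Binary trees (left/right distinguished) on n nodes are counted by C_n; here n = 7. So Y = C_7 = 429.
X − Y = 58786 − 429 = 58357.

58357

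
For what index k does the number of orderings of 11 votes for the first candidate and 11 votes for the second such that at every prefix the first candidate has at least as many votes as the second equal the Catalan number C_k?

Ballot sequences with n votes each where one side never trails are Dyck words, counted by C_n; here n = 11.

11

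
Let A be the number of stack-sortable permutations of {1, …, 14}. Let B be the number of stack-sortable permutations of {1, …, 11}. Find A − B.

2615654

Stack-sortable permutations are exactly the 231-avoiding ones, counted by C_n; here n = 14. So A = C_14 = 2674440.
Stack-sortable permutations are exactly the 231-avoiding ones, counted by C_n; here n = 11. So B = C_11 = 58786.
A − B = 2674440 − 58786 = 2615654.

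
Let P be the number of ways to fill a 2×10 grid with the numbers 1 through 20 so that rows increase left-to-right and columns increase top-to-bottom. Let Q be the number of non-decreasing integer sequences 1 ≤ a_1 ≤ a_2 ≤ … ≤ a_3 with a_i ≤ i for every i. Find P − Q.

16791

By the hook-length formula (or a Dyck-path bijection), SYT of shape 2×10 number C_10. So P = C_10 = 16796.
Weakly increasing sequences with a_i ≤ i biject with Dyck paths of semilength 3, so there are C_3. So Q = C_3 = 5.
P − Q = 16796 − 5 = 16791.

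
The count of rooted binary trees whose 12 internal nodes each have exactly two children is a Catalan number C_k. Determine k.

12

Full binary trees with n internal nodes are counted by C_n; here n = 12.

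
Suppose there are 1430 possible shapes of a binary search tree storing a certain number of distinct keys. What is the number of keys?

8

Binary search tree shapes on n keys are counted by C_n, and C_8 = 1430.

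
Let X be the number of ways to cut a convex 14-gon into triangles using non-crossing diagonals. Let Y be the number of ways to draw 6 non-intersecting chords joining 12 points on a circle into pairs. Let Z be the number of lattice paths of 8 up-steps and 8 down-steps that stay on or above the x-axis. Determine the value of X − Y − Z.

206450

Triangulations of a convex m-gon are counted by C_{m−2}; with m = 14 this is C_12. So X = C_12 = 208012.
Pairing 12 circle points by 6 non-crossing chords gives C_6 matchings. So Y = C_6 = 132.
Paths of 8 up- and 8 down-steps that never dip below the axis are Dyck paths; their count is C_8. So Z = C_8 = 1430.
X − Y − Z = 208012 − 132 − 1430 = 206450.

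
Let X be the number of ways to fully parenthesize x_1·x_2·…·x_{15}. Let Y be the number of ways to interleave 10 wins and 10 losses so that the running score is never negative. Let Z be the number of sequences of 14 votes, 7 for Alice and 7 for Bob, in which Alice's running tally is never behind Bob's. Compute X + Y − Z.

Parenthesizations of m factors correspond to full binary trees with m leaves, counted by C_{m−1}; m = 15 gives C_14. So X = C_14 = 2674440.
Reading a vote for the leader as '(' and for the other as ')' turns such a sequence into a balanced string of 10 pairs, so the count is C_10. So Y = C_10 = 16796.
Ballot sequences with n votes each where one side never trails are Dyck words, counted by C_n; here n = 7. So Z = C_7 = 429.
X + Y − Z = 2674440 + 16796 − 429 = 2690807.

2690807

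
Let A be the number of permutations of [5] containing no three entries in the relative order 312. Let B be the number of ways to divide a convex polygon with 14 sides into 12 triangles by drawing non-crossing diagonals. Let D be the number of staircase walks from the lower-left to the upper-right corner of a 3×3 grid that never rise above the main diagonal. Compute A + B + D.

For any fixed pattern of length 3, the pattern-avoiding permutations of [5] number C_5. So A = C_5 = 42.
Triangulations of a convex m-gon are counted by C_{m−2}; with m = 14 this is C_12. So B = C_12 = 208012.
Monotone paths in an n×n grid that stay weakly below the diagonal are counted by C_n; here n = 3. So D = C_3 = 5.
A + B + D = 42 + 208012 + 5 = 208059.

208059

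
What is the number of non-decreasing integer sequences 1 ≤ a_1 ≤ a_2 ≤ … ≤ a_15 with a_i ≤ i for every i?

9694845

Such sub-staircase sequences of length n are counted by C_n; here n = 15.
C_15 = 9694845.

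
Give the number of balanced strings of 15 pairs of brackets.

A balanced arrangement of 15 bracket pairs is a Dyck word of semilength 15, so the count is C_15.
C_15 = C_14 · 2(2·14+1)/(14+2) = 2674440 · 58/16 = 9694845.

9694845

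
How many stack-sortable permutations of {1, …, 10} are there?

By Knuth's characterisation, the stack-sortable permutations of length 10 are the 231-avoiders, numbering C_10.
C_10 = C_9 · 2(2·9+1)/(9+2) = 4862 · 38/11 = 16796.

16796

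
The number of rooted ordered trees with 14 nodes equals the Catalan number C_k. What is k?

A rooted plane tree on 14 nodes has 13 edges, and such trees are counted by C_13.

13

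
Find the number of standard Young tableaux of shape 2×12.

208012

Standard Young tableaux of shape 2×n are counted by C_n; here n = 12.
C_12 = C_11 · 2(2·11+1)/(11+2) = 58786 · 46/13 = 208012.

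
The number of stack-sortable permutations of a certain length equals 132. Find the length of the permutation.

6

Stack-sortable permutations of [n] are counted by C_n. Since C_6 = 132, the index is 6.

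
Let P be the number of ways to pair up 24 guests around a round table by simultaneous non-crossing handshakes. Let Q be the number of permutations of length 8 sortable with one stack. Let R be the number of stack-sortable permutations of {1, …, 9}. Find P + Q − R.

Non-crossing handshake pairings of 2n people are counted by C_n; 24 people gives n = 12. So P = C_12 = 208012.
By Knuth's characterisation, the stack-sortable permutations of length 8 are the 231-avoiders, numbering C_8. So Q = C_8 = 1430.
By Knuth's characterisation, the stack-sortable permutations of length 9 are the 231-avoiders, numbering C_9. So R = C_9 = 4862.
P + Q − R = 208012 + 1430 − 4862 = 204580.

204580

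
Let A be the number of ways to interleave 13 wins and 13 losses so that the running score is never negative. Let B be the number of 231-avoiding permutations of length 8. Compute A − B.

Reading a vote for the leader as '(' and for the other as ')' turns such a sequence into a balanced string of 13 pairs, so the count is C_13. So A = C_13 = 742900.
Permutations of [n] avoiding any single length-3 pattern are counted by C_n; here n = 8. So B = C_8 = 1430.
A − B = 742900 − 1430 = 741470.

741470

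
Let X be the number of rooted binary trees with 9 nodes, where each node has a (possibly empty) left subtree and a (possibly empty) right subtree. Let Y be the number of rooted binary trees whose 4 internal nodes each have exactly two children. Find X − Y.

4848

Binary trees (left/right distinguished) on n nodes are counted by C_n; here n = 9. So X = C_9 = 4862.
The number of full binary trees on 4 internal nodes is the Catalan number C_4. So Y = C_4 = 14.
X − Y = 4862 − 14 = 4848.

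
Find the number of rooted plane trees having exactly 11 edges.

58786

A rooted plane tree with 11 edges has 12 nodes, and the count is C_11.
C_11 = 58786.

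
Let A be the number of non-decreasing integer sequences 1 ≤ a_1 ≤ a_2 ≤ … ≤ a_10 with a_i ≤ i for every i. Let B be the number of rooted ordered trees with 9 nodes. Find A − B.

15366

Weakly increasing sequences with a_i ≤ i biject with Dyck paths of semilength 10, so there are C_10. So A = C_10 = 16796.
Rooted ordered (plane) trees on m nodes have m−1 edges and are counted by C_{m−1}; m = 9 gives C_8. So B = C_8 = 1430.
A − B = 16796 − 1430 = 15366.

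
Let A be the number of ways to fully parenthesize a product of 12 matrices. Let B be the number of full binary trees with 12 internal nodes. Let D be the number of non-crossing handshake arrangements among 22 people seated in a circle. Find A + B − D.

Bracketing 12 factors into binary products is counted by C_{12−1} = C_11. So A = C_11 = 58786.
The number of full binary trees on 12 internal nodes is the Catalan number C_12. So B = C_12 = 208012.
Non-crossing handshake pairings of 2n people are counted by C_n; 22 people gives n = 11. So D = C_11 = 58786.
A + B − D = 58786 + 208012 − 58786 = 208012.

208012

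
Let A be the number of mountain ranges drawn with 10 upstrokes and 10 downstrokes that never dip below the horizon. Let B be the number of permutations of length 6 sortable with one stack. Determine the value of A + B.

16928

Dyck paths of semilength n (length 2n) are counted by C_n; here n = 10. So A = C_10 = 16796.
Stack-sortable permutations are exactly the 231-avoiding ones, counted by C_n; here n = 6. So B = C_6 = 132.
A + B = 16796 + 132 = 16928.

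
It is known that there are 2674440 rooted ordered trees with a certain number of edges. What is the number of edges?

Rooted ordered trees with n edges are counted by C_n, and C_14 = 2674440.

14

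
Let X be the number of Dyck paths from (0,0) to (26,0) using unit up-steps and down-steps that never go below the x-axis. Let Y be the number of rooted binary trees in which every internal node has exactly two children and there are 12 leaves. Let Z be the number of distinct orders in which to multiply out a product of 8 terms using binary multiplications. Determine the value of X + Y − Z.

801257

Dyck paths of semilength n (length 2n) are counted by C_n; here n = 13. So X = C_13 = 742900.
Full binary trees with 12 leaves have 12−1 = 11 internal nodes, so there are C_11 of them. So Y = C_11 = 58786.
Parenthesizations of m factors correspond to full binary trees with m leaves, counted by C_{m−1}; m = 8 gives C_7. So Z = C_7 = 429.
X + Y − Z = 742900 + 58786 − 429 = 801257.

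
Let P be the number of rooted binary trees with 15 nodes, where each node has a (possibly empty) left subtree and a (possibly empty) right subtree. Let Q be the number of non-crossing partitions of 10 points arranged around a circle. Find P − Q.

There are C_n binary search tree shapes on n keys; with n = 15 that is C_15. So P = C_15 = 9694845.
Non-crossing partitions of an n-element set are counted by C_n; here n = 10. So Q = C_10 = 16796.
P − Q = 9694845 − 16796 = 9678049.

9678049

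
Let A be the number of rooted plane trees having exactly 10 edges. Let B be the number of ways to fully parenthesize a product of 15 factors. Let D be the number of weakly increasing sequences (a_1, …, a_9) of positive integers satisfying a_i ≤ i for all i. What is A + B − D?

Rooted ordered trees with n edges are counted by C_n; here n = 10. So A = C_10 = 16796.
Ways to associate a product of 15 factors correspond to binary trees on 15 leaves, so the count is C_14. So B = C_14 = 2674440.
Such sub-staircase sequences of length n are counted by C_n; here n = 9. So D = C_9 = 4862.
A + B − D = 16796 + 2674440 − 4862 = 2686374.

2686374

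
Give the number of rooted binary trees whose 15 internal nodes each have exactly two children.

9694845

The number of full binary trees on 15 internal nodes is the Catalan number C_15.
C_15 = 9694845.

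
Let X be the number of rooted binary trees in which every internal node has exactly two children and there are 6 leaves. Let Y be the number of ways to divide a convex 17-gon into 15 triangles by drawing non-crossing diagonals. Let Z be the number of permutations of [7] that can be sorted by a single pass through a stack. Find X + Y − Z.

A full binary tree with L leaves has L−1 internal nodes and is counted by C_{L−1}; L = 6 gives C_5. So X = C_5 = 42.
The number of triangulations of a 17-gon is the Catalan number C_15 (index = sides − 2). So Y = C_15 = 9694845.
By Knuth's characterisation, the stack-sortable permutations of length 7 are the 231-avoiders, numbering C_7. So Z = C_7 = 429.
X + Y − Z = 42 + 9694845 − 429 = 9694458.

9694458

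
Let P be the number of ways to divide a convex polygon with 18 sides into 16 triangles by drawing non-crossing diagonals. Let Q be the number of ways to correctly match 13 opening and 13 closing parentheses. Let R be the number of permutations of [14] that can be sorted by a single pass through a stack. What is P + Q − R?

A convex 18-gon is triangulated into 16 triangles, and the number of such triangulations is the Catalan number C_{18−2} = C_16. So P = C_16 = 35357670.
With 13 pairs the number of balanced bracket strings is the Catalan number C_13. So Q = C_13 = 742900.
Stack-sortable permutations are exactly the 231-avoiding ones, counted by C_n; here n = 14. So R = C_14 = 2674440.
P + Q − R = 35357670 + 742900 − 2674440 = 33426130.

33426130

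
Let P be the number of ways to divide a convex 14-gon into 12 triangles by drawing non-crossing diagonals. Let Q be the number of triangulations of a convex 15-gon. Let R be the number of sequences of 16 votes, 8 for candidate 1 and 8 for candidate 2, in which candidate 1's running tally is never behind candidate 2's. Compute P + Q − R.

The number of triangulations of a 14-gon is the Catalan number C_12 (index = sides − 2). So P = C_12 = 208012.
The number of triangulations of a 15-gon is the Catalan number C_13 (index = sides − 2). So Q = C_13 = 742900.
Ballot sequences with n votes each where one side never trails are Dyck words, counted by C_n; here n = 8. So R = C_8 = 1430.
P + Q − R = 208012 + 742900 − 1430 = 949482.

949482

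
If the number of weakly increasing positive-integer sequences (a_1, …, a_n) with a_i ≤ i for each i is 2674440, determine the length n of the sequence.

14

Such sub-staircase sequences of length n are counted by C_n; 2674440 = C_14.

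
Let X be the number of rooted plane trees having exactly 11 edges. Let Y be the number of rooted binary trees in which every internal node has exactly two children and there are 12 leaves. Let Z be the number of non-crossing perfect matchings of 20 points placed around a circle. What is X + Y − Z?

A rooted plane tree with 11 edges has 12 nodes, and the count is C_11. So X = C_11 = 58786.
A full binary tree with L leaves has L−1 internal nodes and is counted by C_{L−1}; L = 12 gives C_11. So Y = C_11 = 58786.
Non-crossing perfect matchings of 2n points on a circle are counted by C_n; with 20 points, n = 10. So Z = C_10 = 16796.
X + Y − Z = 58786 + 58786 − 16796 = 100776.

100776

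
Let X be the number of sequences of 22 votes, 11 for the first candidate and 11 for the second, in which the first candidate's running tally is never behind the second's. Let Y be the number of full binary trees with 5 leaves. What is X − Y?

58772

Ballot sequences with n votes each where one side never trails are Dyck words, counted by C_n; here n = 11. So X = C_11 = 58786.
A full binary tree with L leaves has L−1 internal nodes and is counted by C_{L−1}; L = 5 gives C_4. So Y = C_4 = 14.
X − Y = 58786 − 14 = 58772.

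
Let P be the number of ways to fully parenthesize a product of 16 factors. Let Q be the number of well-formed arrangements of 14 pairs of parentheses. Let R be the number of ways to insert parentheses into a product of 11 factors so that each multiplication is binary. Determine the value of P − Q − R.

Ways to associate a product of 16 factors correspond to binary trees on 16 leaves, so the count is C_15. So P = C_15 = 9694845.
With 14 pairs the number of balanced bracket strings is the Catalan number C_14. So Q = C_14 = 2674440.
Parenthesizations of m factors correspond to full binary trees with m leaves, counted by C_{m−1}; m = 11 gives C_10. So R = C_10 = 16796.
P − Q − R = 9694845 − 2674440 − 16796 = 7003609.

7003609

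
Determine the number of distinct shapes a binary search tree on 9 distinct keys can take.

Rooted binary trees with 9 nodes (each child slot possibly empty) number C_9.
C_9 = 4862.

4862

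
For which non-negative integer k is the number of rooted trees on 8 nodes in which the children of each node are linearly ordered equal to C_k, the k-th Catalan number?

A rooted plane tree on 8 nodes has 7 edges, and such trees are counted by C_7.

7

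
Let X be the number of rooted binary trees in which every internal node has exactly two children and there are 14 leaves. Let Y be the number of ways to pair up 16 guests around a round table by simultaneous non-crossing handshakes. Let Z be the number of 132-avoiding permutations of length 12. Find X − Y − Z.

533458

A full binary tree with L leaves has L−1 internal nodes and is counted by C_{L−1}; L = 14 gives C_13. So X = C_13 = 742900.
With 16 = 2·8 people, non-crossing handshake pairings are non-crossing perfect matchings on a circle, counted by C_8. So Y = C_8 = 1430.
For any fixed pattern of length 3, the pattern-avoiding permutations of [12] number C_12. So Z = C_12 = 208012.
X − Y − Z = 742900 − 1430 − 208012 = 533458.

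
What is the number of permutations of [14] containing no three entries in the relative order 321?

2674440

For any fixed pattern of length 3, the pattern-avoiding permutations of [14] number C_14.
C_14 = C(28,14)/15 = 40116600/15 = 2674440.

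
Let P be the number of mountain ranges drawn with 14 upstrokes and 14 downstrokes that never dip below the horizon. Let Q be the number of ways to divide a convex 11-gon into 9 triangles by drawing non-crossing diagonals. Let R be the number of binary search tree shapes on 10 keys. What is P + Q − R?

Paths of 14 up- and 14 down-steps that never dip below the axis are Dyck paths; their count is C_14. So P = C_14 = 2674440.
The number of triangulations of an 11-gon is the Catalan number C_9 (index = sides − 2). So Q = C_9 = 4862.
Binary trees (left/right distinguished) on n nodes are counted by C_n; here n = 10. So R = C_10 = 16796.
P + Q − R = 2674440 + 4862 − 16796 = 2662506.

2662506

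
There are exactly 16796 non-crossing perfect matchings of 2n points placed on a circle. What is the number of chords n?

10

Non-crossing pairings of 2n points on a circle are counted by C_n; 16796 = C_10.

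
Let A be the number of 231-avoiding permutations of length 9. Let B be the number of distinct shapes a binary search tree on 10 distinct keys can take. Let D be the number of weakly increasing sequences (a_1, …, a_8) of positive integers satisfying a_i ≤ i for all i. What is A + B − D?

Permutations of [n] avoiding any single length-3 pattern are counted by C_n; here n = 9. So A = C_9 = 4862.
Rooted binary trees with 10 nodes (each child slot possibly empty) number C_10. So B = C_10 = 16796.
Weakly increasing sequences with a_i ≤ i biject with Dyck paths of semilength 8, so there are C_8. So D = C_8 = 1430.
A + B − D = 4862 + 16796 − 1430 = 20228.

20228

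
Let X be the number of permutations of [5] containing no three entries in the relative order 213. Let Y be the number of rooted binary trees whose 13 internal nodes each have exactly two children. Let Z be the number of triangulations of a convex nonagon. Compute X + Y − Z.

Permutations of [n] avoiding any single length-3 pattern are counted by C_n; here n = 5. So X = C_5 = 42.
The number of full binary trees on 13 internal nodes is the Catalan number C_13. So Y = C_13 = 742900.
The number of triangulations of a 9-gon is the Catalan number C_7 (index = sides − 2). So Z = C_7 = 429.
X + Y − Z = 42 + 742900 − 429 = 742513.

742513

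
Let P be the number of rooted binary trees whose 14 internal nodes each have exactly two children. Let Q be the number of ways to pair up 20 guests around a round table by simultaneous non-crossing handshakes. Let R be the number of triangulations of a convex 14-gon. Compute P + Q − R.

2483224

Full binary trees with n internal nodes are counted by C_n; here n = 14. So P = C_14 = 2674440.
With 20 = 2·10 people, non-crossing handshake pairings are non-crossing perfect matchings on a circle, counted by C_10. So Q = C_10 = 16796.
The number of triangulations of a 14-gon is the Catalan number C_12 (index = sides − 2). So R = C_12 = 208012.
P + Q − R = 2674440 + 16796 − 208012 = 2483224.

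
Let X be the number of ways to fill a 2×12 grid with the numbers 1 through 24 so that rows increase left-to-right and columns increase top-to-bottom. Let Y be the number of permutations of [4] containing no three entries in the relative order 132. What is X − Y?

Standard Young tableaux of shape 2×n are counted by C_n; here n = 12. So X = C_12 = 208012.
For any fixed pattern of length 3, the pattern-avoiding permutations of [4] number C_4. So Y = C_4 = 14.
X − Y = 208012 − 14 = 207998.

207998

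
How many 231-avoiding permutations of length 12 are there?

For any fixed pattern of length 3, the pattern-avoiding permutations of [12] number C_12.
C_12 = C_11 · 2(2·11+1)/(11+2) = 58786 · 46/13 = 208012.

208012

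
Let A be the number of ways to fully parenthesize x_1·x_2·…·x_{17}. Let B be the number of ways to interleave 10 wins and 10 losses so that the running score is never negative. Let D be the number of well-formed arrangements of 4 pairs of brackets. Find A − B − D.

35340860

Parenthesizations of m factors correspond to full binary trees with m leaves, counted by C_{m−1}; m = 17 gives C_16. So A = C_16 = 35357670.
Reading a vote for the leader as '(' and for the other as ')' turns such a sequence into a balanced string of 10 pairs, so the count is C_10. So B = C_10 = 16796.
A balanced arrangement of 4 bracket pairs is a Dyck word of semilength 4, so the count is C_4. So D = C_4 = 14.
A − B − D = 35357670 − 16796 − 14 = 35340860.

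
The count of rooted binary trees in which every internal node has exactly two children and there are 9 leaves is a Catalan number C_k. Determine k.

Full binary trees with 9 leaves have 9−1 = 8 internal nodes, so there are C_8 of them.

8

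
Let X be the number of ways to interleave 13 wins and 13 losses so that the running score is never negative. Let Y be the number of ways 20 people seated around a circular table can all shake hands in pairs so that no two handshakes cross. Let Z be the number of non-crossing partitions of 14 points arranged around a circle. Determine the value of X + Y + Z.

Ballot sequences with n votes each where one side never trails are Dyck words, counted by C_n; here n = 13. So X = C_13 = 742900.
Non-crossing handshake pairings of 2n people are counted by C_n; 20 people gives n = 10. So Y = C_10 = 16796.
Non-crossing partitions of an n-element set are counted by C_n; here n = 14. So Z = C_14 = 2674440.
X + Y + Z = 742900 + 16796 + 2674440 = 3434136.

3434136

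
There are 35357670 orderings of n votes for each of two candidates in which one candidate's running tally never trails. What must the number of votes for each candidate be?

Such ballot sequences with n votes each are counted by C_n; 35357670 = C_16.

16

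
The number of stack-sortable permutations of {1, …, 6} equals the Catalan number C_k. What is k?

Stack-sortable permutations are exactly the 231-avoiding ones, counted by C_n; here n = 6.

6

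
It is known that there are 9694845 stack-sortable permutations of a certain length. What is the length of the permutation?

Stack-sortable permutations of [n] are counted by C_n, and C_15 = 9694845.

15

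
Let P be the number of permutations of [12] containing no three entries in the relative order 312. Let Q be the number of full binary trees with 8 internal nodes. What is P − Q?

For any fixed pattern of length 3, the pattern-avoiding permutations of [12] number C_12. So P = C_12 = 208012.
The number of full binary trees on 8 internal nodes is the Catalan number C_8. So Q = C_8 = 1430.
P − Q = 208012 − 1430 = 206582.

206582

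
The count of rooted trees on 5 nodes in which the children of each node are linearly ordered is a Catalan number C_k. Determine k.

4

A rooted plane tree on 5 nodes has 4 edges, and such trees are counted by C_4.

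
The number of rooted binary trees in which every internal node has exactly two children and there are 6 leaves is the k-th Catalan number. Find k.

Full binary trees with 6 leaves have 6−1 = 5 internal nodes, so there are C_5 of them.

5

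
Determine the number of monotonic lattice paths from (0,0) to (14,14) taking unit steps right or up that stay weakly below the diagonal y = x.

2674440

Monotone paths in an n×n grid that stay weakly below the diagonal are counted by C_n; here n = 14.
C_14 = 2674440.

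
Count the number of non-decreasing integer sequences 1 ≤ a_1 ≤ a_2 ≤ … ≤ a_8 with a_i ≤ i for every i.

Weakly increasing sequences with a_i ≤ i biject with Dyck paths of semilength 8, so there are C_8.
C_8 = C(16,8)/9 = 12870/9 = 1430.

1430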